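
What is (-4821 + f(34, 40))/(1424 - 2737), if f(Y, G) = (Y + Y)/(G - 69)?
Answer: 139877/38077 ≈ 3.6735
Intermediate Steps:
f(Y, G) = 2*Y/(-69 + G) (f(Y, G) = (2*Y)/(-69 + G) = 2*Y/(-69 + G))
(-4821 + f(34, 40))/(1424 - 2737) = (-4821 + 2*34/(-69 + 40))/(1424 - 2737) = (-4821 + 2*34/(-29))/(-1313) = (-4821 + 2*34*(-1/29))*(-1/1313) = (-4821 - 68/29)*(-1/1313) = -139877/29*(-1/1313) = 139877/38077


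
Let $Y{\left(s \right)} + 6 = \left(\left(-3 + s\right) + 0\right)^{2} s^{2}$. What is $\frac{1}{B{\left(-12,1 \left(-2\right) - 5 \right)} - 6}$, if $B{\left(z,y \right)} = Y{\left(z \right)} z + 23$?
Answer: $- \frac{1}{388711} \approx -2.5726 \cdot 10^{-6}$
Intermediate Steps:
$Y{\left(s \right)} = -6 + s^{2} \left(-3 + s\right)^{2}$ ($Y{\left(s \right)} = -6 + \left(\left(-3 + s\right) + 0\right)^{2} s^{2} = -6 + \left(-3 + s\right)^{2} s^{2} = -6 + s^{2} \left(-3 + s\right)^{2}$)
$B{\left(z,y \right)} = 23 + z \left(-6 + z^{2} \left(-3 + z\right)^{2}\right)$ ($B{\left(z,y \right)} = \left(-6 + z^{2} \left(-3 + z\right)^{2}\right) z + 23 = z \left(-6 + z^{2} \left(-3 + z\right)^{2}\right) + 23 = 23 + z \left(-6 + z^{2} \left(-3 + z\right)^{2}\right)$)
$\frac{1}{B{\left(-12,1 \left(-2\right) - 5 \right)} - 6} = \frac{1}{\left(23 - 12 \left(-6 + \left(-12\right)^{2} \left(-3 - 12\right)^{2}\right)\right) - 6} = \frac{1}{\left(23 - 12 \left(-6 + 144 \left(-15\right)^{2}\right)\right) - 6} = \frac{1}{\left(23 - 12 \left(-6 + 144 \cdot 225\right)\right) - 6} = \frac{1}{\left(23 - 12 \left(-6 + 32400\right)\right) - 6} = \frac{1}{\left(23 - 388728\right) - 6} = \frac{1}{-388705 - 6} = \frac{1}{-388711} = - \frac{1}{388711}$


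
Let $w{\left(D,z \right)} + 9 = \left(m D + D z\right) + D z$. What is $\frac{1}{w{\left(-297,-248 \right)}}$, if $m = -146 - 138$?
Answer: $\frac{1}{231651} \approx 4.3168 \cdot 10^{-6}$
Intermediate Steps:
$m = -284$ ($m = -146 - 138 = -284$)
$w{\left(D,z \right)} = -9 - 284 D + 2 D z$ ($w{\left(D,z \right)} = -9 + \left(\left(- 284 D + D z\right) + D z\right) = -9 + \left(- 284 D + 2 D z\right) = -9 - 284 D + 2 D z$)
$\frac{1}{w{\left(-297,-248 \right)}} = \frac{1}{-9 - -84348 + 2 \left(-297\right) \left(-248\right)} = \frac{1}{-9 + 84348 + 147312} = \frac{1}{231651}$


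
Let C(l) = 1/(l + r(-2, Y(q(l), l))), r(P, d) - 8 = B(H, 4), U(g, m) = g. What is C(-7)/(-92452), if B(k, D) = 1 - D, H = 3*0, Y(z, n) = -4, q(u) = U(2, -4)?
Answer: 1/184904 ≈ 5.4082e-6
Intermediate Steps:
q(u) = 2
H = 0
r(P, d) = 5 (r(P, d) = 8 + (1 - 1*4) = 8 + (1 - 4) = 8 - 3 = 5)
C(l) = 1/(5 + l) (C(l) = 1/(l + 5) = 1/(5 + l))
C(-7)/(-92452) = 1/((5 - 7)*(-92452)) = -1/92452/(-2) = -½*(-1/92452) = 1/184904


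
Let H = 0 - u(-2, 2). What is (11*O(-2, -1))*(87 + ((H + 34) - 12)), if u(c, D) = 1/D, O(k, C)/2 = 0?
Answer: 0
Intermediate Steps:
O(k, C) = 0 (O(k, C) = 2*0 = 0)
H = -½ (H = 0 - 1/2 = 0 - 1*½ = 0 - ½ = -½ ≈ -0.50000)
(11*O(-2, -1))*(87 + ((H + 34) - 12)) = (11*0)*(87 + ((-½ + 34) - 12)) = 0*(87 + (67/2 - 12)) = 0*(87 + 43/2) = 0*(217/2) = 0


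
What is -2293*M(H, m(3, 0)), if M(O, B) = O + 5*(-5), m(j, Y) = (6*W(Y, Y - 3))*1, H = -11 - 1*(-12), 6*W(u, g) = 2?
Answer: 55032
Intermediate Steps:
W(u, g) = ⅓ (W(u, g) = (⅙)*2 = ⅓)
H = 1 (H = -11 + 12 = 1)
m(j, Y) = 2 (m(j, Y) = (6*(⅓))*1 = 2*1 = 2)
M(O, B) = -25 + O (M(O, B) = O - 25 = -25 + O)
-2293*M(H, m(3, 0)) = -2293*(-25 + 1) = -2293*(-24) = 55032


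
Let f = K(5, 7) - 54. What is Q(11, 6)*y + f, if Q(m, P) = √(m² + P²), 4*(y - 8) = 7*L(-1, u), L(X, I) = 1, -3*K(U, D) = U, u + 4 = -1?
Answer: -167/3 + 39*√157/4 ≈ 66.500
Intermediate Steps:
u = -5 (u = -4 - 1 = -5)
K(U, D) = -U/3
y = 39/4 (y = 8 + (7*1)/4 = 8 + (¼)*7 = 8 + 7/4 = 39/4 ≈ 9.7500)
Q(m, P) = √(P² + m²)
f = -167/3 (f = -⅓*5 - 54 = -5/3 - 54 = -167/3 ≈ -55.667)
Q(11, 6)*y + f = √(6² + 11²)*(39/4) - 167/3 = √(36 + 121)*(39/4) - 167/3 = √157*(39/4) - 167/3 = 39*√157/4 - 167/3 = -167/3 + 39*√157/4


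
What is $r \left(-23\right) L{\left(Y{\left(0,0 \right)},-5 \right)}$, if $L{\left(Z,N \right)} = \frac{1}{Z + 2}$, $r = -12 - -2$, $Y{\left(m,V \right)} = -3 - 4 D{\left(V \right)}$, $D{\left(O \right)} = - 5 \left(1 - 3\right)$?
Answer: $- \frac{230}{41} \approx -5.6098$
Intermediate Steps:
$D{\left(O \right)} = 10$ ($D{\left(O \right)} = \left(-5\right) \left(-2\right) = 10$)
$Y{\left(m,V \right)} = -43$ ($Y{\left(m,V \right)} = -3 - 40 = -43$)
$r = -10$ ($r = -12 + 2 = -10$)
$L{\left(Z,N \right)} = \frac{1}{2 + Z}$
$r \left(-23\right) L{\left(Y{\left(0,0 \right)},-5 \right)} = \frac{\left(-10\right) \left(-23\right)}{2 - 43} = \frac{230}{-41} = 230 \left(- \frac{1}{41}\right) = - \frac{230}{41}$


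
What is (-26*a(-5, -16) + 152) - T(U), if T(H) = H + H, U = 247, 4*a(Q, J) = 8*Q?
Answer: -82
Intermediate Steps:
a(Q, J) = 2*Q (a(Q, J) = (8*Q)/4 = 2*Q)
T(H) = 2*H
(-26*a(-5, -16) + 152) - T(U) = (-52*(-5) + 152) - 2*247 = (-26*(-10) + 152) - 1*494 = (260 + 152) - 494 = 412 - 494 = -82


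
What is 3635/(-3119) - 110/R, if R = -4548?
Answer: -8094445/7092606 ≈ -1.1413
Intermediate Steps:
3635/(-3119) - 110/R = 3635/(-3119) - 110/(-4548) = 3635*(-1/3119) - 110*(-1/4548) = -3635/3119 + 55/2274 = -8094445/7092606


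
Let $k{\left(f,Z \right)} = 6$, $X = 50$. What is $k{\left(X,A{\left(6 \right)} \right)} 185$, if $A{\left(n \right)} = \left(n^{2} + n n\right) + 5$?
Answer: $1110$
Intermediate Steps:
$A{\left(n \right)} = 5 + 2 n^{2}$ ($A{\left(n \right)} = \left(n^{2} + n^{2}\right) + 5 = 2 n^{2} + 5 = 5 + 2 n^{2}$)
$k{\left(X,A{\left(6 \right)} \right)} 185 = 6 \cdot 185 = 1110$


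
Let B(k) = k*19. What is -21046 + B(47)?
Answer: -20153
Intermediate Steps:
B(k) = 19*k
-21046 + B(47) = -21046 + 19*47 = -21046 + 893 = -20153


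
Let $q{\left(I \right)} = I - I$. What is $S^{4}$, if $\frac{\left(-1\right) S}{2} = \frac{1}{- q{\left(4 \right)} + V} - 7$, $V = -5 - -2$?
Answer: $\frac{3748096}{81} \approx 46273.0$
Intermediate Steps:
$q{\left(I \right)} = 0$
$V = -3$ ($V = -5 + 2 = -3$)
$S = \frac{44}{3}$ ($S = - 2 \left(\frac{1}{\left(-1\right) 0 - 3} - 7\right) = - 2 \left(\frac{1}{0 - 3} - 7\right) = - 2 \left(\frac{1}{-3} - 7\right) = - 2 \left(- \frac{1}{3} - 7\right) = \left(-2\right) \left(- \frac{22}{3}\right) = \frac{44}{3} \approx 14.667$)
$S^{4} = \left(\frac{44}{3}\right)^{4} = \frac{3748096}{81}$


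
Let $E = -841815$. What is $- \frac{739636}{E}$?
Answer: $\frac{739636}{841815} \approx 0.87862$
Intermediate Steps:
$- \frac{739636}{E} = - \frac{739636}{-841815} = \left(-739636\right) \left(- \frac{1}{841815}\right) = \frac{739636}{841815}$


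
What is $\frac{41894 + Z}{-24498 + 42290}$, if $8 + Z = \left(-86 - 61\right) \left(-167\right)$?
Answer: $\frac{66435}{17792} \approx 3.734$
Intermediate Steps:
$Z = 24541$ ($Z = -8 + \left(-86 - 61\right) \left(-167\right) = -8 - -24549 = -8 + 24549 = 24541$)
$\frac{41894 + Z}{-24498 + 42290} = \frac{41894 + 24541}{-24498 + 42290} = \frac{66435}{17792}$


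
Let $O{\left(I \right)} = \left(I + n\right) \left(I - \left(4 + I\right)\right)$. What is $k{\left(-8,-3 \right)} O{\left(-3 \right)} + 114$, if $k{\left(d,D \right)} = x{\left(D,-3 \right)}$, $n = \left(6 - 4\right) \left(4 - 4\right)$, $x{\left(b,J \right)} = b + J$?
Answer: $42$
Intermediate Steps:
$x{\left(b,J \right)} = J + b$
$n = 0$ ($n = 2 \cdot 0 = 0$)
$k{\left(d,D \right)} = -3 + D$
$O{\left(I \right)} = - 4 I$ ($O{\left(I \right)} = \left(I + 0\right) \left(I - \left(4 + I\right)\right) = I \left(-4\right) = - 4 I$)
$k{\left(-8,-3 \right)} O{\left(-3 \right)} + 114 = \left(-3 - 3\right) \left(\left(-4\right) \left(-3\right)\right) + 114 = \left(-6\right) 12 + 114 = -72 + 114 = 42$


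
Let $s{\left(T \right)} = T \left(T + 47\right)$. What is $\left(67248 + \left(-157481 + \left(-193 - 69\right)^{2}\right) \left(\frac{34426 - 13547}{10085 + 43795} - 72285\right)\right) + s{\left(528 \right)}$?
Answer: $\frac{346012993987117}{53880} \approx 6.4219 \cdot 10^{9}$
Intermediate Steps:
$s{\left(T \right)} = T \left(47 + T\right)$
$\left(67248 + \left(-157481 + \left(-193 - 69\right)^{2}\right) \left(\frac{34426 - 13547}{10085 + 43795} - 72285\right)\right) + s{\left(528 \right)} = \left(67248 + \left(-157481 + \left(-193 - 69\right)^{2}\right) \left(\frac{34426 - 13547}{10085 + 43795} - 72285\right)\right) + 528 \left(47 + 528\right) = \left(67248 + \left(-157481 + \left(-262\right)^{2}\right) \left(\frac{20879}{53880} - 72285\right)\right) + 528 \cdot 575 = \left(67248 + \left(-157481 + 68644\right) \left(20879 \cdot \frac{1}{53880} - 72285\right)\right) + 303600 = \left(67248 - 88837 \left(\frac{20879}{53880} - 72285\right)\right) + 303600 = \left(67248 - - \frac{345993012696877}{53880}\right) + 303600 = \left(67248 + \frac{345993012696877}{53880}\right) + 303600 = \frac{345996636019117}{53880} + 303600 = \frac{346012993987117}{53880}$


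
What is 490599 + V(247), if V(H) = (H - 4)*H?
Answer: 550620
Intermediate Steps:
V(H) = H*(-4 + H) (V(H) = (-4 + H)*H = H*(-4 + H))
490599 + V(247) = 490599 + 247*(-4 + 247) = 490599 + 247*243 = 490599 + 60021 = 550620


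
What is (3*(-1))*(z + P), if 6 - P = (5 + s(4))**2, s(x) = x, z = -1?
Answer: 228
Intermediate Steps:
P = -75 (P = 6 - (5 + 4)**2 = 6 - 1*9**2 = 6 - 1*81 = 6 - 81 = -75)
(3*(-1))*(z + P) = (3*(-1))*(-1 - 75) = -3*(-76) = 228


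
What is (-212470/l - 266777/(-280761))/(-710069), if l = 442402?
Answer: -1268899754/1917328744811883 ≈ -6.6181e-7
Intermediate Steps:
(-212470/l - 266777/(-280761))/(-710069) = (-212470/442402 - 266777/(-280761))/(-710069) = (-212470*1/442402 - 266777*(-1/280761))*(-1/710069) = (-106235/221201 + 11599/12207)*(-1/710069) = (1268899754/2700200607)*(-1/710069) = -1268899754/1917328744811883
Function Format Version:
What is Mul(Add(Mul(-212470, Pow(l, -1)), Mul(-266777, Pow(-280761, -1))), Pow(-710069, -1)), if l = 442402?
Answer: Rational(-1268899754, 1917328744811883) ≈ -6.6181e-7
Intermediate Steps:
Mul(Add(Mul(-212470, Pow(l, -1)), Mul(-266777, Pow(-280761, -1))), Pow(-710069, -1)) = Mul(Add(Mul(-212470, Pow(442402, -1)), Mul(-266777, Pow(-280761, -1))), Pow(-710069, -1)) = Mul(Add(Mul(-212470, Rational(1, 442402)), Mul(-266777, Rational(-1, 280761))), Rational(-1, 710069)) = Mul(Add(Rational(-106235, 221201), Rational(11599, 12207)), Rational(-1, 710069)) = Mul(Rational(1268899754, 2700200607), Rational(-1, 710069)) = Rational(-1268899754, 1917328744811883)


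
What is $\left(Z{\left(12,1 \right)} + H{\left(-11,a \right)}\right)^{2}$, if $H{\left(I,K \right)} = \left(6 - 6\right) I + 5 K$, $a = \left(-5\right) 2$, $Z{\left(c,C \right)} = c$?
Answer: $1444$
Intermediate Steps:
$a = -10$
$H{\left(I,K \right)} = 5 K$ ($H{\left(I,K \right)} = \left(6 - 6\right) I + 5 K = 0 I + 5 K = 0 + 5 K = 5 K$)
$\left(Z{\left(12,1 \right)} + H{\left(-11,a \right)}\right)^{2} = \left(12 + 5 \left(-10\right)\right)^{2} = \left(12 - 50\right)^{2} = \left(-38\right)^{2} = 1444$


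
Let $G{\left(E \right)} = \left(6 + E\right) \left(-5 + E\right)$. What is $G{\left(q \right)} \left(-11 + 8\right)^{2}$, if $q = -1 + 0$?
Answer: $-270$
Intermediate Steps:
$q = -1$
$G{\left(E \right)} = \left(-5 + E\right) \left(6 + E\right)$
$G{\left(q \right)} \left(-11 + 8\right)^{2} = \left(-30 - 1 + \left(-1\right)^{2}\right) \left(-11 + 8\right)^{2} = \left(-30 - 1 + 1\right) \left(-3\right)^{2} = \left(-30\right) 9 = -270$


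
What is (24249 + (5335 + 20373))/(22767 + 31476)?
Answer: 49957/54243 ≈ 0.92099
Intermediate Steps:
(24249 + (5335 + 20373))/(22767 + 31476) = (24249 + 25708)/54243 = 49957*(1/54243) = 49957/54243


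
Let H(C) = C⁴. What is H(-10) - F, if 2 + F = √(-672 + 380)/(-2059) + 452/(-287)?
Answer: 2871026/287 + 2*I*√73/2059 ≈ 10004.0 + 0.0082992*I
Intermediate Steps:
F = -1026/287 - 2*I*√73/2059 (F = -2 + (√(-672 + 380)/(-2059) + 452/(-287)) = -2 + (√(-292)*(-1/2059) + 452*(-1/287)) = -2 + ((2*I*√73)*(-1/2059) - 452/287) = -2 + (-2*I*√73/2059 - 452/287) = -2 + (-452/287 - 2*I*√73/2059) = -1026/287 - 2*I*√73/2059 ≈ -3.5749 - 0.0082992*I)
H(-10) - F = (-10)⁴ - (-1026/287 - 2*I*√73/2059) = 10000 + (1026/287 + 2*I*√73/2059) = 2871026/287 + 2*I*√73/2059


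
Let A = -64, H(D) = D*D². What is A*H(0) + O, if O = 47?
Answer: 47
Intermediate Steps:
H(D) = D³
A*H(0) + O = -64*0³ + 47 = -64*0 + 47 = 0 + 47 = 47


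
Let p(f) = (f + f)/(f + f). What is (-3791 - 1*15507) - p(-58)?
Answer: -19299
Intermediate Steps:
p(f) = 1 (p(f) = (2*f)/((2*f)) = (2*f)*(1/(2*f)) = 1)
(-3791 - 1*15507) - p(-58) = (-3791 - 1*15507) - 1*1 = (-3791 - 15507) - 1 = -19298 - 1 = -19299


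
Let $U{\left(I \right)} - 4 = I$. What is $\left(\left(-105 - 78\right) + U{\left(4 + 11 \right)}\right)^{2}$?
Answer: $26896$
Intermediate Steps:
$U{\left(I \right)} = 4 + I$
$\left(\left(-105 - 78\right) + U{\left(4 + 11 \right)}\right)^{2} = \left(\left(-105 - 78\right) + \left(4 + \left(4 + 11\right)\right)\right)^{2} = \left(\left(-105 - 78\right) + \left(4 + 15\right)\right)^{2} = \left(-183 + 19\right)^{2} = \left(-164\right)^{2} = 26896$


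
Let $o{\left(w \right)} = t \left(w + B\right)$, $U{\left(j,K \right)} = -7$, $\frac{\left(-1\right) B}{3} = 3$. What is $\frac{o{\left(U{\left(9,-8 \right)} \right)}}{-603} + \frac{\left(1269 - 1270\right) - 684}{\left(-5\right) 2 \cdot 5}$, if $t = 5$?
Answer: $\frac{83411}{6030} \approx 13.833$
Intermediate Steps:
$B = -9$ ($B = \left(-3\right) 3 = -9$)
$o{\left(w \right)} = -45 + 5 w$ ($o{\left(w \right)} = 5 \left(w - 9\right) = 5 \left(-9 + w\right) = -45 + 5 w$)
$\frac{o{\left(U{\left(9,-8 \right)} \right)}}{-603} + \frac{\left(1269 - 1270\right) - 684}{\left(-5\right) 2 \cdot 5} = \frac{-45 + 5 \left(-7\right)}{-603} + \frac{\left(1269 - 1270\right) - 684}{\left(-5\right) 2 \cdot 5} = \left(-45 - 35\right) \left(- \frac{1}{603}\right) + \frac{-1 - 684}{\left(-10\right) 5} = \left(-80\right) \left(- \frac{1}{603}\right) - \frac{685}{-50} = \frac{80}{603} - - \frac{137}{10} = \frac{80}{603} + \frac{137}{10} = \frac{83411}{6030}$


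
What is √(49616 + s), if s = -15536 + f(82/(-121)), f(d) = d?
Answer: √4123598/11 ≈ 184.61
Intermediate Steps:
s = -1879938/121 (s = -15536 + 82/(-121) = -15536 + 82*(-1/121) = -15536 - 82/121 = -1879938/121 ≈ -15537.)
√(49616 + s) = √(49616 - 1879938/121) = √(4123598/121) = √4123598/11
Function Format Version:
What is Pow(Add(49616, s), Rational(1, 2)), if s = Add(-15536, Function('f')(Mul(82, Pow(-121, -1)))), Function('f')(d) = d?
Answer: Mul(Rational(1, 11), Pow(4123598, Rational(1, 2))) ≈ 184.61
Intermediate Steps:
s = Rational(-1879938, 121) (s = Add(-15536, Mul(82, Pow(-121, -1))) = Add(-15536, Mul(82, Rational(-1, 121))) = Add(-15536, Rational(-82, 121)) = Rational(-1879938, 121) ≈ -15537.)
Pow(Add(49616, s), Rational(1, 2)) = Pow(Add(49616, Rational(-1879938, 121)), Rational(1, 2)) = Pow(Rational(4123598, 121), Rational(1, 2)) = Mul(Rational(1, 11), Pow(4123598, Rational(1, 2)))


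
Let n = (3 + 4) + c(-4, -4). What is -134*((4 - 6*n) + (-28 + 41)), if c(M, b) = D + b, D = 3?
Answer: 2546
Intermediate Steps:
c(M, b) = 3 + b
n = 6 (n = (3 + 4) + (3 - 4) = 7 - 1 = 6)
-134*((4 - 6*n) + (-28 + 41)) = -134*((4 - 6*6) + (-28 + 41)) = -134*((4 - 36) + 13) = -134*(-32 + 13) = -134*(-19) = 2546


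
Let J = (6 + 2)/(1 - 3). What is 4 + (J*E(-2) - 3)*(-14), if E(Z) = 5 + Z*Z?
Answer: 550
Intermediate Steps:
E(Z) = 5 + Z**2
J = -4 (J = 8/(-2) = 8*(-1/2) = -4)
4 + (J*E(-2) - 3)*(-14) = 4 + (-4*(5 + (-2)**2) - 3)*(-14) = 4 + (-4*(5 + 4) - 3)*(-14) = 4 + (-4*9 - 3)*(-14) = 4 + (-36 - 3)*(-14) = 4 - 39*(-14) = 4 + 546 = 550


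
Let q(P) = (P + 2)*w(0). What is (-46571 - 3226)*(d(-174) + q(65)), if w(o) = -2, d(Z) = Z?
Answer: 15337476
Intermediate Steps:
q(P) = -4 - 2*P (q(P) = (P + 2)*(-2) = (2 + P)*(-2) = -4 - 2*P)
(-46571 - 3226)*(d(-174) + q(65)) = (-46571 - 3226)*(-174 + (-4 - 2*65)) = -49797*(-174 + (-4 - 130)) = -49797*(-174 - 134) = -49797*(-308) = 15337476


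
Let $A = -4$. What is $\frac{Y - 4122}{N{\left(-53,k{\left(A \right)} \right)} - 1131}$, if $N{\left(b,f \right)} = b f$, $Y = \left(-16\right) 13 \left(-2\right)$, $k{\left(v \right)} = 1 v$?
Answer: $\frac{3706}{919} \approx 4.0326$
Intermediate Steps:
$k{\left(v \right)} = v$
$Y = 416$ ($Y = \left(-208\right) \left(-2\right) = 416$)
$\frac{Y - 4122}{N{\left(-53,k{\left(A \right)} \right)} - 1131} = \frac{416 - 4122}{\left(-53\right) \left(-4\right) - 1131} = - \frac{3706}{212 - 1131} = - \frac{3706}{-919} = \left(-3706\right) \left(- \frac{1}{919}\right) = \frac{3706}{919}$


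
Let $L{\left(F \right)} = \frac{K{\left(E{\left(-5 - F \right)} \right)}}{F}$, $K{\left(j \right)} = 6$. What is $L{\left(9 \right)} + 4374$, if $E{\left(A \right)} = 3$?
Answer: $\frac{13124}{3} \approx 4374.7$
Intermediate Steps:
$L{\left(F \right)} = \frac{6}{F}$
$L{\left(9 \right)} + 4374 = \frac{6}{9} + 4374 = 6 \cdot \frac{1}{9} + 4374 = \frac{2}{3} + 4374 = \frac{13124}{3}$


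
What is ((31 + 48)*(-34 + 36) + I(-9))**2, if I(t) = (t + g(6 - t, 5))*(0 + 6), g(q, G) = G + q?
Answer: 50176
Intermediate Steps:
I(t) = 66 (I(t) = (t + (5 + (6 - t)))*(0 + 6) = (t + (11 - t))*6 = 11*6 = 66)
((31 + 48)*(-34 + 36) + I(-9))**2 = ((31 + 48)*(-34 + 36) + 66)**2 = (79*2 + 66)**2 = (158 + 66)**2 = 224**2 = 50176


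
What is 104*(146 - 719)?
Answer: -59592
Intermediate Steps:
104*(146 - 719) = 104*(-573) = -59592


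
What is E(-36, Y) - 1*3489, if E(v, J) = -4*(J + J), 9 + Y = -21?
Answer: -3249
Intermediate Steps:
Y = -30 (Y = -9 - 21 = -30)
E(v, J) = -8*J
E(-36, Y) - 1*3489 = -8*(-30) - 1*3489 = 240 - 3489 = -3249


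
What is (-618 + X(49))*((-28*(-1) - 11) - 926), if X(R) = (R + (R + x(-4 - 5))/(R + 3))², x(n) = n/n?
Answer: -1154096397/676 ≈ -1.7072e+6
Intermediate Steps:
x(n) = 1
X(R) = (R + (1 + R)/(3 + R))² (X(R) = (R + (R + 1)/(R + 3))² = (R + (1 + R)/(3 + R))²)
(-618 + X(49))*((-28*(-1) - 11) - 926) = (-618 + (1 + 49² + 4*49)²/(3 + 49)²)*((-28*(-1) - 11) - 926) = (-618 + (1 + 2401 + 196)²/52²)*((28 - 11) - 926) = (-618 + (1/2704)*2598²)*(17 - 926) = (-618 + (1/2704)*6749604)*(-909) = (-618 + 1687401/676)*(-909) = (1269633/676)*(-909) = -1154096397/676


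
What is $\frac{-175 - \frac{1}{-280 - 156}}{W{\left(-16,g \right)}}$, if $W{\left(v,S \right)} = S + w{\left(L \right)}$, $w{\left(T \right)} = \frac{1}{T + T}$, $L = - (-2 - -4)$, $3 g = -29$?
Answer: $\frac{228897}{12971} \approx 17.647$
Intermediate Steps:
$g = - \frac{29}{3}$ ($g = \frac{1}{3} \left(-29\right) = - \frac{29}{3} \approx -9.6667$)
$L = -2$ ($L = - (-2 + 4) = \left(-1\right) 2 = -2$)
$w{\left(T \right)} = \frac{1}{2 T}$
$W{\left(v,S \right)} = - \frac{1}{4} + S$ ($W{\left(v,S \right)} = S + \frac{1}{2 \left(-2\right)} = S + \frac{1}{2} \left(- \frac{1}{2}\right) = S - \frac{1}{4} = - \frac{1}{4} + S$)
$\frac{-175 - \frac{1}{-280 - 156}}{W{\left(-16,g \right)}} = \frac{-175 - \frac{1}{-280 - 156}}{- \frac{1}{4} - \frac{29}{3}} = \frac{-175 - \frac{1}{-436}}{- \frac{119}{12}} = \left(-175 - - \frac{1}{436}\right) \left(- \frac{12}{119}\right) = \left(-175 + \frac{1}{436}\right) \left(- \frac{12}{119}\right) = \left(- \frac{76299}{436}\right) \left(- \frac{12}{119}\right) = \frac{228897}{12971}$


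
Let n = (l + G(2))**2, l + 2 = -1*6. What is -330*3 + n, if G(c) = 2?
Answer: -954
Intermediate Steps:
l = -8 (l = -2 - 1*6 = -2 - 6 = -8)
n = 36 (n = (-8 + 2)**2 = (-6)**2 = 36)
-330*3 + n = -330*3 + 36 = -110*9 + 36 = -990 + 36 = -954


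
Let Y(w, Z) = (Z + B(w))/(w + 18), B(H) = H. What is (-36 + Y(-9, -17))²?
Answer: 122500/81 ≈ 1512.3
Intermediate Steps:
Y(w, Z) = (Z + w)/(18 + w) (Y(w, Z) = (Z + w)/(w + 18) = (Z + w)/(18 + w))
(-36 + Y(-9, -17))² = (-36 + (-17 - 9)/(18 - 9))² = (-36 - 26/9)² = (-350/9)² = 122500/81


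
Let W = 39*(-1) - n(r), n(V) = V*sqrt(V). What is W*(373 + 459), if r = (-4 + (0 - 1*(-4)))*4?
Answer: -32448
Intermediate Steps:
r = 0 (r = (-4 + (0 + 4))*4 = (-4 + 4)*4 = 0*4 = 0)
n(V) = V**(3/2)
W = -39 (W = 39*(-1) - 0**(3/2) = -39 - 1*0 = -39 + 0 = -39)
W*(373 + 459) = -39*(373 + 459) = -39*832 = -32448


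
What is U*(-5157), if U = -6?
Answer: 30942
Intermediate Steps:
U*(-5157) = -6*(-5157) = 30942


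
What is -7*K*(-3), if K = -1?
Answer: -21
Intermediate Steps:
-7*K*(-3) = -7*(-1)*(-3) = 7*(-3) = -21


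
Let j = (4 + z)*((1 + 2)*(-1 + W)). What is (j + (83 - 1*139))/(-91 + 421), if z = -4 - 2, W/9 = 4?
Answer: -133/165 ≈ -0.80606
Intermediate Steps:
W = 36 (W = 9*4 = 36)
z = -6
j = -210 (j = (4 - 6)*((1 + 2)*(-1 + 36)) = -6*35 = -2*105 = -210)
(j + (83 - 1*139))/(-91 + 421) = (-210 + (83 - 1*139))/(-91 + 421) = (-210 + (83 - 139))/330 = (-210 - 56)*(1/330) = -266*1/330 = -133/165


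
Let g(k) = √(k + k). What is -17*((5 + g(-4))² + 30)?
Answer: -799 - 340*I*√2 ≈ -799.0 - 480.83*I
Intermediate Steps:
g(k) = √2*√k (g(k) = √(2*k) = √2*√k)
-17*((5 + g(-4))² + 30) = -17*((5 + √2*√(-4))² + 30) = -17*((5 + √2*(2*I))² + 30) = -17*((5 + 2*I*√2)² + 30) = -17*(30 + (5 + 2*I*√2)²) = -510 - 17*(5 + 2*I*√2)²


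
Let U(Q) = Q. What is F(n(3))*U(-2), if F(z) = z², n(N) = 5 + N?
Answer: -128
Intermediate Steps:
F(n(3))*U(-2) = (5 + 3)²*(-2) = 8²*(-2) = 64*(-2) = -128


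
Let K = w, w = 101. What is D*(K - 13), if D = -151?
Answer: -13288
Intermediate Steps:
K = 101
D*(K - 13) = -151*(101 - 13) = -151*88 = -13288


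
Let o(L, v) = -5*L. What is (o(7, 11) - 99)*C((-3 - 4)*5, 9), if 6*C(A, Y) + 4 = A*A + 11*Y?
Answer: -29480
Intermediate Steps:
C(A, Y) = -⅔ + A²/6 + 11*Y/6 (C(A, Y) = -⅔ + (A*A + 11*Y)/6 = -⅔ + (A² + 11*Y)/6 = -⅔ + (A²/6 + 11*Y/6) = -⅔ + A²/6 + 11*Y/6)
(o(7, 11) - 99)*C((-3 - 4)*5, 9) = (-5*7 - 99)*(-⅔ + ((-3 - 4)*5)²/6 + (11/6)*9) = (-35 - 99)*(-⅔ + (-7*5)²/6 + 33/2) = -134*(-⅔ + (⅙)*(-35)² + 33/2) = -134*(-⅔ + (⅙)*1225 + 33/2) = -134*(-⅔ + 1225/6 + 33/2) = -134*220 = -29480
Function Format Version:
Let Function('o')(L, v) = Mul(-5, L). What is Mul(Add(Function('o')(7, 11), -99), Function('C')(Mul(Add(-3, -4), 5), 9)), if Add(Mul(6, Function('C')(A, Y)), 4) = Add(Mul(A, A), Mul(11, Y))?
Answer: -29480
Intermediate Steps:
Function('C')(A, Y) = Add(Rational(-2, 3), Mul(Rational(1, 6), Pow(A, 2)), Mul(Rational(11, 6), Y)) (Function('C')(A, Y) = Add(Rational(-2, 3), Mul(Rational(1, 6), Add(Mul(A, A), Mul(11, Y)))) = Add(Rational(-2, 3), Mul(Rational(1, 6), Add(Pow(A, 2), Mul(11, Y)))) = Add(Rational(-2, 3), Add(Mul(Rational(1, 6), Pow(A, 2)), Mul(Rational(11, 6), Y))) = Add(Rational(-2, 3), Mul(Rational(1, 6), Pow(A, 2)), Mul(Rational(11, 6), Y)))
Mul(Add(Function('o')(7, 11), -99), Function('C')(Mul(Add(-3, -4), 5), 9)) = Mul(Add(Mul(-5, 7), -99), Add(Rational(-2, 3), Mul(Rational(1, 6), Pow(Mul(Add(-3, -4), 5), 2)), Mul(Rational(11, 6), 9))) = Mul(Add(-35, -99), Add(Rational(-2, 3), Mul(Rational(1, 6), Pow(Mul(-7, 5), 2)), Rational(33, 2))) = Mul(-134, Add(Rational(-2, 3), Mul(Rational(1, 6), Pow(-35, 2)), Rational(33, 2))) = Mul(-134, Add(Rational(-2, 3), Mul(Rational(1, 6), 1225), Rational(33, 2))) = Mul(-134, Add(Rational(-2, 3), Rational(1225, 6), Rational(33, 2))) = Mul(-134, 220) = -29480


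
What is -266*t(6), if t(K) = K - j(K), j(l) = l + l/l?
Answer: 266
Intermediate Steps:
j(l) = 1 + l (j(l) = l + 1 = 1 + l)
t(K) = -1 (t(K) = K - (1 + K) = K + (-1 - K) = -1)
-266*t(6) = -266*(-1) = 266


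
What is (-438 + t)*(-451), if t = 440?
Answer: -902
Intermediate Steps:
(-438 + t)*(-451) = (-438 + 440)*(-451) = 2*(-451) = -902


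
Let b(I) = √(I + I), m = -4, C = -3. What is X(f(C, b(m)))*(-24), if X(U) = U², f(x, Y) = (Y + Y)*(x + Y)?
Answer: 768 - 9216*I*√2 ≈ 768.0 - 13033.0*I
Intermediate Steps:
b(I) = √2*√I (b(I) = √(2*I) = √2*√I)
f(x, Y) = 2*Y*(Y + x) (f(x, Y) = (2*Y)*(Y + x) = 2*Y*(Y + x))
X(f(C, b(m)))*(-24) = (2*(√2*√(-4))*(√2*√(-4) - 3))²*(-24) = (2*(√2*(2*I))*(√2*(2*I) - 3))²*(-24) = (2*(2*I*√2)*(2*I*√2 - 3))²*(-24) = (2*(2*I*√2)*(-3 + 2*I*√2))²*(-24) = (4*I*√2*(-3 + 2*I*√2))²*(-24) = -32*(-3 + 2*I*√2)²*(-24) = 768*(-3 + 2*I*√2)²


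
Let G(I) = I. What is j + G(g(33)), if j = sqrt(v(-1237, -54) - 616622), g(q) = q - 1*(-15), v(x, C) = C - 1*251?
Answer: 48 + 41*I*sqrt(367) ≈ 48.0 + 785.45*I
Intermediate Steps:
v(x, C) = -251 + C (v(x, C) = C - 251 = -251 + C)
g(q) = 15 + q (g(q) = q + 15 = 15 + q)
j = 41*I*sqrt(367) (j = sqrt((-251 - 54) - 616622) = sqrt(-305 - 616622) = sqrt(-616927) = 41*I*sqrt(367) ≈ 785.45*I)
j + G(g(33)) = 41*I*sqrt(367) + (15 + 33) = 41*I*sqrt(367) + 48 = 48 + 41*I*sqrt(367)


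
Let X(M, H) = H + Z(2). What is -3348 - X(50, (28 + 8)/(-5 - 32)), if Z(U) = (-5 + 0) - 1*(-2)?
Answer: -123729/37 ≈ -3344.0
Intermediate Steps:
Z(U) = -3 (Z(U) = -5 + 2 = -3)
X(M, H) = -3 + H (X(M, H) = H - 3 = -3 + H)
-3348 - X(50, (28 + 8)/(-5 - 32)) = -3348 - (-3 + (28 + 8)/(-5 - 32)) = -3348 - (-3 + 36/(-37)) = -3348 - (-3 + 36*(-1/37)) = -3348 - (-3 - 36/37) = -3348 - 1*(-147/37) = -3348 + 147/37 = -123729/37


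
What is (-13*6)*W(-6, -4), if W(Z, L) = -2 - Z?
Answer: -312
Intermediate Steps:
(-13*6)*W(-6, -4) = (-13*6)*(-2 - 1*(-6)) = -78*(-2 + 6) = -78*4 = -312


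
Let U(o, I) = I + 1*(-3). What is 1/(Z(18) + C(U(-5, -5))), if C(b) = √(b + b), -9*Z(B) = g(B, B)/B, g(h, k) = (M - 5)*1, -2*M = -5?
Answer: 1620/1679641 - 419904*I/1679641 ≈ 0.00096449 - 0.25*I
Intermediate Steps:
M = 5/2 (M = -½*(-5) = 5/2 ≈ 2.5000)
g(h, k) = -5/2 (g(h, k) = (5/2 - 5)*1 = -5/2*1 = -5/2)
U(o, I) = -3 + I (U(o, I) = I - 3 = -3 + I)
Z(B) = 5/(18*B) (Z(B) = -(-5)/(18*B) = 5/(18*B))
C(b) = √2*√b (C(b) = √(2*b) = √2*√b)
1/(Z(18) + C(U(-5, -5))) = 1/((5/18)/18 + √2*√(-3 - 5)) = 1/((5/18)*(1/18) + √2*√(-8)) = 1/(5/324 + √2*(2*I*√2)) = 1/(5/324 + 4*I) = 104976*(5/324 - 4*I)/1679641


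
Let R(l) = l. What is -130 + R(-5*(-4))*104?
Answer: 1950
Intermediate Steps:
-130 + R(-5*(-4))*104 = -130 - 5*(-4)*104 = -130 + 20*104 = -130 + 2080 = 1950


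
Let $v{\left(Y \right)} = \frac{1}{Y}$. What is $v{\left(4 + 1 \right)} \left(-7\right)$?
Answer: $- \frac{7}{5} \approx -1.4$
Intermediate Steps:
$v{\left(4 + 1 \right)} \left(-7\right) = \frac{1}{4 + 1} \left(-7\right) = \frac{1}{5} \left(-7\right) = - \frac{7}{5}$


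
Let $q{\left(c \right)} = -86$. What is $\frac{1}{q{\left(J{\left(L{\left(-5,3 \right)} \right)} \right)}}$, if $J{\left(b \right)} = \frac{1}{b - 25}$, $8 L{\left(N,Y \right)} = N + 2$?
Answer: $- \frac{1}{86} \approx -0.011628$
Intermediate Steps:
$L{\left(N,Y \right)} = \frac{1}{4} + \frac{N}{8}$ ($L{\left(N,Y \right)} = \frac{N + 2}{8} = \frac{2 + N}{8} = \frac{1}{4} + \frac{N}{8}$)
$J{\left(b \right)} = \frac{1}{-25 + b}$
$\frac{1}{q{\left(J{\left(L{\left(-5,3 \right)} \right)} \right)}} = \frac{1}{-86} = - \frac{1}{86}$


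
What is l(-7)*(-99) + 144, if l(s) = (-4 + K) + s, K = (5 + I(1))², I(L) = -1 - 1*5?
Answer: 1134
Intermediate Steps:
I(L) = -6 (I(L) = -1 - 5 = -6)
K = 1 (K = (5 - 6)² = (-1)² = 1)
l(s) = -3 + s (l(s) = (-4 + 1) + s = -3 + s)
l(-7)*(-99) + 144 = (-3 - 7)*(-99) + 144 = -10*(-99) + 144 = 990 + 144 = 1134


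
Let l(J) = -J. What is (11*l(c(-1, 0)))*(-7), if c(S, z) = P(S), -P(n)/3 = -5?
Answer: 1155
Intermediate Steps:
P(n) = 15 (P(n) = -3*(-5) = 15)
c(S, z) = 15
(11*l(c(-1, 0)))*(-7) = (11*(-1*15))*(-7) = (11*(-15))*(-7) = -165*(-7) = 1155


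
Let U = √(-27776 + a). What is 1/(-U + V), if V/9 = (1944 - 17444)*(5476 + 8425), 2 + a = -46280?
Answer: I/(√74058 - 1939189500*I) ≈ -5.1568e-10 + 7.2368e-17*I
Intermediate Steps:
a = -46282 (a = -2 - 46280 = -46282)
V = -1939189500 (V = 9*((1944 - 17444)*(5476 + 8425)) = 9*(-15500*13901) = 9*(-215465500) = -1939189500)
U = I*√74058 (U = √(-27776 - 46282) = √(-74058) = I*√74058 ≈ 272.14*I)
1/(-U + V) = 1/(-I*√74058 - 1939189500) = 1/(-1939189500 - I*√74058)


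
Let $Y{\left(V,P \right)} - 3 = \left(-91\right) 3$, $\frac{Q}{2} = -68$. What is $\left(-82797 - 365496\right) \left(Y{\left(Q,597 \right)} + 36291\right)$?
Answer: $-16147962153$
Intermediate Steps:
$Q = -136$ ($Q = 2 \left(-68\right) = -136$)
$Y{\left(V,P \right)} = -270$ ($Y{\left(V,P \right)} = 3 - 273 = -270$)
$\left(-82797 - 365496\right) \left(Y{\left(Q,597 \right)} + 36291\right) = \left(-82797 - 365496\right) \left(-270 + 36291\right) = \left(-448293\right) 36021 = -16147962153$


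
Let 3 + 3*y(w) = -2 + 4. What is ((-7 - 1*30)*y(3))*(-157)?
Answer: -5809/3 ≈ -1936.3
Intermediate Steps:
y(w) = -⅓ (y(w) = -1 + (-2 + 4)/3 = -1 + (⅓)*2 = -1 + ⅔ = -⅓)
((-7 - 1*30)*y(3))*(-157) = ((-7 - 1*30)*(-⅓))*(-157) = ((-7 - 30)*(-⅓))*(-157) = -37*(-⅓)*(-157) = (37/3)*(-157) = -5809/3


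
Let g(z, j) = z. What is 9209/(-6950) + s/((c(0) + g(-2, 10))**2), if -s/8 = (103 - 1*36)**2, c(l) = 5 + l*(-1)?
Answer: -249671281/62550 ≈ -3991.5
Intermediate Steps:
c(l) = 5 - l
s = -35912 (s = -8*(103 - 1*36)**2 = -8*(103 - 36)**2 = -8*67**2 = -8*4489 = -35912)
9209/(-6950) + s/((c(0) + g(-2, 10))**2) = 9209/(-6950) - 35912/((5 - 1*0) - 2)**2 = 9209*(-1/6950) - 35912/((5 + 0) - 2)**2 = -9209/6950 - 35912/(5 - 2)**2 = -9209/6950 - 35912/(3**2) = -9209/6950 - 35912/9 = -249671281/62550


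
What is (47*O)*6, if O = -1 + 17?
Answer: 4512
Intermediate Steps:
O = 16
(47*O)*6 = (47*16)*6 = 752*6 = 4512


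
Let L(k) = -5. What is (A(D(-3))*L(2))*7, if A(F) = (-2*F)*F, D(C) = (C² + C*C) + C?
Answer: 15750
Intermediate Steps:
D(C) = C + 2*C² (D(C) = (C² + C²) + C = 2*C² + C = C + 2*C²)
A(F) = -2*F²
(A(D(-3))*L(2))*7 = (-2*9*(1 + 2*(-3))²*(-5))*7 = (-2*9*(1 - 6)²*(-5))*7 = (-2*(-3*(-5))²*(-5))*7 = (-2*15²*(-5))*7 = (-2*225*(-5))*7 = -450*(-5)*7 = 2250*7 = 15750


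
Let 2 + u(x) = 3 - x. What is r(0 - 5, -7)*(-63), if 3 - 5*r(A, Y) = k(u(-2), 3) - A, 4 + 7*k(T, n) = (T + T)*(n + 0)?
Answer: 252/5 ≈ 50.400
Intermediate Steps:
u(x) = 1 - x (u(x) = -2 + (3 - x) = 1 - x)
k(T, n) = -4/7 + 2*T*n/7 (k(T, n) = -4/7 + ((T + T)*(n + 0))/7 = -4/7 + ((2*T)*n)/7 = -4/7 + (2*T*n)/7 = -4/7 + 2*T*n/7)
r(A, Y) = 1/5 + A/5 (r(A, Y) = 3/5 - ((-4/7 + (2/7)*(1 - 1*(-2))*3) - A)/5 = 3/5 - ((-4/7 + (2/7)*(1 + 2)*3) - A)/5 = 3/5 - ((-4/7 + (2/7)*3*3) - A)/5 = 3/5 - ((-4/7 + 18/7) - A)/5 = 3/5 - (2 - A)/5 = 3/5 + (-2/5 + A/5) = 1/5 + A/5)
r(0 - 5, -7)*(-63) = (1/5 + (0 - 5)/5)*(-63) = (1/5 + (1/5)*(-5))*(-63) = (1/5 - 1)*(-63) = -4/5*(-63) = 252/5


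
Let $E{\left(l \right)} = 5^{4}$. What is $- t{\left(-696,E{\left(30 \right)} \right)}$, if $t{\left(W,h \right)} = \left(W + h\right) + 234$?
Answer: $-163$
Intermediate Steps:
$E{\left(l \right)} = 625$
$t{\left(W,h \right)} = 234 + W + h$
$- t{\left(-696,E{\left(30 \right)} \right)} = - (234 - 696 + 625) = \left(-1\right) 163 = -163$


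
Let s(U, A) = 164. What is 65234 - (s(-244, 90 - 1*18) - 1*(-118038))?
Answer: -52968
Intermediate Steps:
65234 - (s(-244, 90 - 1*18) - 1*(-118038)) = 65234 - (164 - 1*(-118038)) = 65234 - (164 + 118038) = 65234 - 1*118202 = 65234 - 118202 = -52968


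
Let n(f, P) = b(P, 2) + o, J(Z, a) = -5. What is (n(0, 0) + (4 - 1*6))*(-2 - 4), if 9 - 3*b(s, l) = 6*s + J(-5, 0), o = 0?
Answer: -16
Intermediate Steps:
b(s, l) = 14/3 - 2*s (b(s, l) = 3 - (6*s - 5)/3 = 3 - (-5 + 6*s)/3 = 3 + (5/3 - 2*s) = 14/3 - 2*s)
n(f, P) = 14/3 - 2*P (n(f, P) = (14/3 - 2*P) + 0 = 14/3 - 2*P)
(n(0, 0) + (4 - 1*6))*(-2 - 4) = ((14/3 - 2*0) + (4 - 1*6))*(-2 - 4) = ((14/3 + 0) + (4 - 6))*(-6) = (14/3 - 2)*(-6) = (8/3)*(-6) = -16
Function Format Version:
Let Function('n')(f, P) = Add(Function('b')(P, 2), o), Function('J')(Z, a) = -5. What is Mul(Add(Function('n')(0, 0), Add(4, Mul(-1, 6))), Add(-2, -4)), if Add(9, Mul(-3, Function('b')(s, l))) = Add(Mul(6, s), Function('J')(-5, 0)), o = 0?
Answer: -16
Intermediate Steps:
Function('b')(s, l) = Add(Rational(14, 3), Mul(-2, s)) (Function('b')(s, l) = Add(3, Mul(Rational(-1, 3), Add(Mul(6, s), -5))) = Add(3, Mul(Rational(-1, 3), Add(-5, Mul(6, s)))) = Add(3, Add(Rational(5, 3), Mul(-2, s))) = Add(Rational(14, 3), Mul(-2, s)))
Function('n')(f, P) = Add(Rational(14, 3), Mul(-2, P)) (Function('n')(f, P) = Add(Add(Rational(14, 3), Mul(-2, P)), 0) = Add(Rational(14, 3), Mul(-2, P)))
Mul(Add(Function('n')(0, 0), Add(4, Mul(-1, 6))), Add(-2, -4)) = Mul(Add(Add(Rational(14, 3), Mul(-2, 0)), Add(4, Mul(-1, 6))), Add(-2, -4)) = Mul(Add(Add(Rational(14, 3), 0), Add(4, -6)), -6) = Mul(Add(Rational(14, 3), -2), -6) = Mul(Rational(8, 3), -6) = -16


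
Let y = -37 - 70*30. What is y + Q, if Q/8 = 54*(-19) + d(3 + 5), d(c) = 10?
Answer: -10265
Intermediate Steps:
Q = -8128 (Q = 8*(54*(-19) + 10) = 8*(-1026 + 10) = 8*(-1016) = -8128)
y = -2137 (y = -37 - 2100 = -2137)
y + Q = -2137 - 8128 = -10265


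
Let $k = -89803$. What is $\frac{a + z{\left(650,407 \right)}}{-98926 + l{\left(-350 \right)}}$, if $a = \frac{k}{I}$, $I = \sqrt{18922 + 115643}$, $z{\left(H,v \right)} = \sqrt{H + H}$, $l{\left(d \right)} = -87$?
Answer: $- \frac{10 \sqrt{13}}{99013} + \frac{89803 \sqrt{134565}}{13323684345} \approx 0.0021083$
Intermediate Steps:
$z{\left(H,v \right)} = \sqrt{2} \sqrt{H}$ ($z{\left(H,v \right)} = \sqrt{2 H} = \sqrt{2} \sqrt{H}$)
$I = \sqrt{134565} \approx 366.83$
$a = - \frac{89803 \sqrt{134565}}{134565}$ ($a = - \frac{89803}{\sqrt{134565}} = - 89803 \frac{\sqrt{134565}}{134565} = - \frac{89803 \sqrt{134565}}{134565} \approx -244.81$)
$\frac{a + z{\left(650,407 \right)}}{-98926 + l{\left(-350 \right)}} = \frac{- \frac{89803 \sqrt{134565}}{134565} + \sqrt{2} \sqrt{650}}{-98926 - 87} = \frac{- \frac{89803 \sqrt{134565}}{134565} + \sqrt{2} \cdot 5 \sqrt{26}}{-99013} = \left(- \frac{89803 \sqrt{134565}}{134565} + 10 \sqrt{13}\right) \left(- \frac{1}{99013}\right) = \left(10 \sqrt{13} - \frac{89803 \sqrt{134565}}{134565}\right) \left(- \frac{1}{99013}\right) = - \frac{10 \sqrt{13}}{99013} + \frac{89803 \sqrt{134565}}{13323684345}$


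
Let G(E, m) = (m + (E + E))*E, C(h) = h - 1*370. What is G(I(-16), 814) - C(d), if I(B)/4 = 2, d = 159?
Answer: 6851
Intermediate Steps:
I(B) = 8 (I(B) = 4*2 = 8)
C(h) = -370 + h (C(h) = h - 370 = -370 + h)
G(E, m) = E*(m + 2*E) (G(E, m) = (m + 2*E)*E = E*(m + 2*E))
G(I(-16), 814) - C(d) = 8*(814 + 2*8) - (-370 + 159) = 8*(814 + 16) - 1*(-211) = 8*830 + 211 = 6640 + 211 = 6851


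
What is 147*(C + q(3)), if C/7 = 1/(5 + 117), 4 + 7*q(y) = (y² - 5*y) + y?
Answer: -16905/122 ≈ -138.57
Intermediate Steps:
q(y) = -4/7 - 4*y/7 + y²/7 (q(y) = -4/7 + ((y² - 5*y) + y)/7 = -4/7 + (y² - 4*y)/7 = -4/7 + (-4*y/7 + y²/7) = -4/7 - 4*y/7 + y²/7)
C = 7/122 (C = 7/(5 + 117) = 7/122 ≈ 0.057377)
147*(C + q(3)) = 147*(7/122 + (-4/7 - 4/7*3 + (⅐)*3²)) = 147*(7/122 + (-4/7 - 12/7 + (⅐)*9)) = 147*(7/122 + (-4/7 - 12/7 + 9/7)) = 147*(7/122 - 1) = 147*(-115/122) = -16905/122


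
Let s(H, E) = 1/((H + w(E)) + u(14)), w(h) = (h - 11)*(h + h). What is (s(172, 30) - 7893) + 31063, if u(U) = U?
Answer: 30723421/1326 ≈ 23170.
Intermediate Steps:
w(h) = 2*h*(-11 + h) (w(h) = (-11 + h)*(2*h) = 2*h*(-11 + h))
s(H, E) = 1/(14 + H + 2*E*(-11 + E)) (s(H, E) = 1/((H + 2*E*(-11 + E)) + 14) = 1/(14 + H + 2*E*(-11 + E)))
(s(172, 30) - 7893) + 31063 = (1/(14 + 172 + 2*30*(-11 + 30)) - 7893) + 31063 = (1/(14 + 172 + 2*30*19) - 7893) + 31063 = (1/(14 + 172 + 1140) - 7893) + 31063 = (1/1326 - 7893) + 31063 = -10466117/1326 + 31063 = 30723421/1326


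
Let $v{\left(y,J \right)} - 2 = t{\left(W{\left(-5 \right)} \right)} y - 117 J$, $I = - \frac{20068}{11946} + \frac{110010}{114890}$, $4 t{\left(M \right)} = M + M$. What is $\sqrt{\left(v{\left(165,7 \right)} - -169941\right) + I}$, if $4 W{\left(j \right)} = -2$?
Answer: $\frac{7 \sqrt{64999624375519762335}}{137247594} \approx 411.2$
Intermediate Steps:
$W{\left(j \right)} = - \frac{1}{2}$ ($W{\left(j \right)} = \frac{1}{4} \left(-2\right) = - \frac{1}{2}$)
$t{\left(M \right)} = \frac{M}{2}$ ($t{\left(M \right)} = \frac{M + M}{4} = \frac{2 M}{4} = \frac{M}{2}$)
$I = - \frac{49571653}{68623797}$ ($I = \left(-20068\right) \frac{1}{11946} + 110010 \cdot \frac{1}{114890} = - \frac{10034}{5973} + \frac{11001}{11489} = - \frac{49571653}{68623797} \approx -0.72237$)
$v{\left(y,J \right)} = 2 - 117 J - \frac{y}{4}$ ($v{\left(y,J \right)} = 2 - \left(117 J - \frac{1}{2} \left(- \frac{1}{2}\right) y\right) = 2 - \left(117 J + \frac{y}{4}\right) = 2 - 117 J - \frac{y}{4}$)
$\sqrt{\left(v{\left(165,7 \right)} - -169941\right) + I} = \sqrt{\left(\left(2 - 819 - \frac{165}{4}\right) - -169941\right) - \frac{49571653}{68623797}} = \sqrt{\left(\left(2 - 819 - \frac{165}{4}\right) + 169941\right) - \frac{49571653}{68623797}} = \sqrt{\left(- \frac{3433}{4} + 169941\right) - \frac{49571653}{68623797}} = \sqrt{\frac{676331}{4} - \frac{49571653}{68623797}} = \sqrt{\frac{46412202962195}{274495188}} = \frac{7 \sqrt{64999624375519762335}}{137247594}$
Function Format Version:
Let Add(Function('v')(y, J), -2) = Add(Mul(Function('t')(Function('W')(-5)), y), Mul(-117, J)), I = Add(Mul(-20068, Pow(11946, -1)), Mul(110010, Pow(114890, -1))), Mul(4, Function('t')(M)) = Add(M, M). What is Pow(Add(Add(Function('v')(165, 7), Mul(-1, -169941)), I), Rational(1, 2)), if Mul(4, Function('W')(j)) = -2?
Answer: Mul(Rational(7, 137247594), Pow(64999624375519762335, Rational(1, 2))) ≈ 411.20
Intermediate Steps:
Function('W')(j) = Rational(-1, 2) (Function('W')(j) = Mul(Rational(1, 4), -2) = Rational(-1, 2))
Function('t')(M) = Mul(Rational(1, 2), M) (Function('t')(M) = Mul(Rational(1, 4), Add(M, M)) = Mul(Rational(1, 4), Mul(2, M)) = Mul(Rational(1, 2), M))
I = Rational(-49571653, 68623797) (I = Add(Mul(-20068, Rational(1, 11946)), Mul(110010, Rational(1, 114890))) = Add(Rational(-10034, 5973), Rational(11001, 11489)) = Rational(-49571653, 68623797) ≈ -0.72237)
Function('v')(y, J) = Add(2, Mul(-117, J), Mul(Rational(-1, 4), y)) (Function('v')(y, J) = Add(2, Add(Mul(Mul(Rational(1, 2), Rational(-1, 2)), y), Mul(-117, J))) = Add(2, Add(Mul(Rational(-1, 4), y), Mul(-117, J))) = Add(2, Add(Mul(-117, J), Mul(Rational(-1, 4), y))) = Add(2, Mul(-117, J), Mul(Rational(-1, 4), y)))
Pow(Add(Add(Function('v')(165, 7), Mul(-1, -169941)), I), Rational(1, 2)) = Pow(Add(Add(Add(2, Mul(-117, 7), Mul(Rational(-1, 4), 165)), Mul(-1, -169941)), Rational(-49571653, 68623797)), Rational(1, 2)) = Pow(Add(Add(Add(2, -819, Rational(-165, 4)), 169941), Rational(-49571653, 68623797)), Rational(1, 2)) = Pow(Add(Add(Rational(-3433, 4), 169941), Rational(-49571653, 68623797)), Rational(1, 2)) = Pow(Add(Rational(676331, 4), Rational(-49571653, 68623797)), Rational(1, 2)) = Pow(Rational(46412202962195, 274495188), Rational(1, 2)) = Mul(Rational(7, 137247594), Pow(64999624375519762335, Rational(1, 2)))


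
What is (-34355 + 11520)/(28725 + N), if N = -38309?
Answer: 22835/9584 ≈ 2.3826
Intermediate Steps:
(-34355 + 11520)/(28725 + N) = (-34355 + 11520)/(28725 - 38309) = -22835/(-9584) = -22835*(-1/9584) = 22835/9584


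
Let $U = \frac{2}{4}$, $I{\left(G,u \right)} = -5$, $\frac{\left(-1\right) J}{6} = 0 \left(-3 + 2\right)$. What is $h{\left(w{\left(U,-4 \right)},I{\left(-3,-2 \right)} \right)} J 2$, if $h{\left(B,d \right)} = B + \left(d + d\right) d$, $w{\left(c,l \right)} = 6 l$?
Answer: $0$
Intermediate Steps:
$J = 0$ ($J = - 6 \cdot 0 \left(-3 + 2\right) = - 6 \cdot 0 \left(-1\right) = \left(-6\right) 0 = 0$)
$U = \frac{1}{2}$ ($U = 2 \cdot \frac{1}{4} = \frac{1}{2} \approx 0.5$)
$h{\left(B,d \right)} = B + 2 d^{2}$ ($h{\left(B,d \right)} = B + 2 d d = B + 2 d^{2}$)
$h{\left(w{\left(U,-4 \right)},I{\left(-3,-2 \right)} \right)} J 2 = \left(6 \left(-4\right) + 2 \left(-5\right)^{2}\right) 0 \cdot 2 = \left(-24 + 2 \cdot 25\right) 0 = \left(-24 + 50\right) 0 = 26 \cdot 0 = 0$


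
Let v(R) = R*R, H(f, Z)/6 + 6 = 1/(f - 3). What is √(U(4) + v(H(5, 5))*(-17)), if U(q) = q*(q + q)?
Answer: I*√18481 ≈ 135.94*I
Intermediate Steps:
U(q) = 2*q² (U(q) = q*(2*q) = 2*q²)
H(f, Z) = -36 + 6/(-3 + f) (H(f, Z) = -36 + 6/(f - 3) = -36 + 6/(-3 + f))
v(R) = R²
√(U(4) + v(H(5, 5))*(-17)) = √(2*4² + (6*(19 - 6*5)/(-3 + 5))²*(-17)) = √(2*16 + (6*(19 - 30)/2)²*(-17)) = √(32 + (6*(½)*(-11))²*(-17)) = √(32 + (-33)²*(-17)) = √(32 + 1089*(-17)) = √(32 - 18513) = √(-18481) = I*√18481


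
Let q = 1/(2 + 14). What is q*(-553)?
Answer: -553/16 ≈ -34.563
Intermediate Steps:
q = 1/16 ≈ 0.062500
q*(-553) = (1/16)*(-553) = -553/16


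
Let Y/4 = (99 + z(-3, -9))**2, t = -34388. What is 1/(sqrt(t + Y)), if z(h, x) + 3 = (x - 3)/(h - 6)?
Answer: 3*sqrt(7891)/15782 ≈ 0.016886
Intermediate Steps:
z(h, x) = -3 + (-3 + x)/(-6 + h) (z(h, x) = -3 + (x - 3)/(h - 6) = -3 + (-3 + x)/(-6 + h))
Y = 341056/9 (Y = 4*(99 + (15 - 9 - 3*(-3))/(-6 - 3))**2 = 4*(99 + (15 - 9 + 9)/(-9))**2 = 4*(99 - 1/9*15)**2 = 4*(99 - 5/3)**2 = 4*(292/3)**2 = 4*(85264/9) = 341056/9 ≈ 37895.)
1/(sqrt(t + Y)) = 1/(sqrt(-34388 + 341056/9)) = 1/(sqrt(31564/9)) = 1/(2*sqrt(7891)/3) = 3*sqrt(7891)/15782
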